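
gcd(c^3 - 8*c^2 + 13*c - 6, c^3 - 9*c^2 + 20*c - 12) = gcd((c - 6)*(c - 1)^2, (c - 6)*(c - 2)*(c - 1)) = c^2 - 7*c + 6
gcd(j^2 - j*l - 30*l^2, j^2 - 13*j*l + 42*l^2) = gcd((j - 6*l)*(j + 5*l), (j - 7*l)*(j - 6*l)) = j - 6*l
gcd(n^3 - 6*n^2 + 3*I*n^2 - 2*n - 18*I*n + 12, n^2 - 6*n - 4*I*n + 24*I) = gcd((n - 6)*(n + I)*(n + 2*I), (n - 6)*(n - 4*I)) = n - 6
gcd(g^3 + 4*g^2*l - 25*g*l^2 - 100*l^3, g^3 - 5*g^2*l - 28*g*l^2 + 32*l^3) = g + 4*l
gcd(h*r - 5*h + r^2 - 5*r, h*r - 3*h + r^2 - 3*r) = h + r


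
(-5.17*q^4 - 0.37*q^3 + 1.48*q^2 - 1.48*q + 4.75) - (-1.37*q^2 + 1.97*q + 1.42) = -5.17*q^4 - 0.37*q^3 + 2.85*q^2 - 3.45*q + 3.33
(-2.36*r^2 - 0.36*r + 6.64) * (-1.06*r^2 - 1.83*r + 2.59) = 2.5016*r^4 + 4.7004*r^3 - 12.492*r^2 - 13.0836*r + 17.1976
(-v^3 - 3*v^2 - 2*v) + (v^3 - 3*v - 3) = -3*v^2 - 5*v - 3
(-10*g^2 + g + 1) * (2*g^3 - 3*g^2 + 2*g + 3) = -20*g^5 + 32*g^4 - 21*g^3 - 31*g^2 + 5*g + 3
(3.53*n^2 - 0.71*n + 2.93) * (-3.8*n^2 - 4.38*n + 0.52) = -13.414*n^4 - 12.7634*n^3 - 6.1886*n^2 - 13.2026*n + 1.5236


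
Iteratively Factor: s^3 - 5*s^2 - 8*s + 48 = (s - 4)*(s^2 - s - 12) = (s - 4)*(s + 3)*(s - 4)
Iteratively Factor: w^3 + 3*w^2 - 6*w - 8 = (w + 4)*(w^2 - w - 2) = (w - 2)*(w + 4)*(w + 1)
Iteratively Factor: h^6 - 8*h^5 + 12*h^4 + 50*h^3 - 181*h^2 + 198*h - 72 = (h - 4)*(h^5 - 4*h^4 - 4*h^3 + 34*h^2 - 45*h + 18) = (h - 4)*(h - 1)*(h^4 - 3*h^3 - 7*h^2 + 27*h - 18) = (h - 4)*(h - 1)^2*(h^3 - 2*h^2 - 9*h + 18) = (h - 4)*(h - 2)*(h - 1)^2*(h^2 - 9) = (h - 4)*(h - 2)*(h - 1)^2*(h + 3)*(h - 3)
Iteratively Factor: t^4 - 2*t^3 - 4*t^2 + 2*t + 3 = (t + 1)*(t^3 - 3*t^2 - t + 3) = (t - 1)*(t + 1)*(t^2 - 2*t - 3) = (t - 1)*(t + 1)^2*(t - 3)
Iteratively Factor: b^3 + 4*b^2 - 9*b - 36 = (b + 4)*(b^2 - 9) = (b + 3)*(b + 4)*(b - 3)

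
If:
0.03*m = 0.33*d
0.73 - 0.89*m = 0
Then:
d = 0.07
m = 0.82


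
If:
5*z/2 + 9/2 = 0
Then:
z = -9/5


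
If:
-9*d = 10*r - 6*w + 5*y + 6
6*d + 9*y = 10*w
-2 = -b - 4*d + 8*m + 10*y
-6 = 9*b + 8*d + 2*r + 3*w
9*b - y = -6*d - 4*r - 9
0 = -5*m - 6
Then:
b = -1433/2298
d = -5269/45960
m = -6/5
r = -9413/18384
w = 7933/15320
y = 7489/11490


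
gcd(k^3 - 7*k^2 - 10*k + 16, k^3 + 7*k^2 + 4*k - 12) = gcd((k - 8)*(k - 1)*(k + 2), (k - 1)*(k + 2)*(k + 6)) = k^2 + k - 2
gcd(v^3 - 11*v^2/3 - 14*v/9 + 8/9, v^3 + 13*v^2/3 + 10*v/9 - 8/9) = v^2 + v/3 - 2/9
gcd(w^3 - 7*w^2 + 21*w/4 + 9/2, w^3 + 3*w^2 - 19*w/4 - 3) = w^2 - w - 3/4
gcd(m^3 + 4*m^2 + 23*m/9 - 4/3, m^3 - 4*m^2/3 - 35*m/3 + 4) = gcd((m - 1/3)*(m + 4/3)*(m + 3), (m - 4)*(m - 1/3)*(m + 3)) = m^2 + 8*m/3 - 1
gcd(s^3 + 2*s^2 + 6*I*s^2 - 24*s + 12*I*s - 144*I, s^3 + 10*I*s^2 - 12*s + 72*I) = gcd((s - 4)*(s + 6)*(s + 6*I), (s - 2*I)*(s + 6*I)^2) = s + 6*I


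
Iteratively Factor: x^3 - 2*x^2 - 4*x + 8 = (x - 2)*(x^2 - 4) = (x - 2)^2*(x + 2)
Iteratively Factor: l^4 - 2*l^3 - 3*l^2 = (l + 1)*(l^3 - 3*l^2) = l*(l + 1)*(l^2 - 3*l) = l*(l - 3)*(l + 1)*(l)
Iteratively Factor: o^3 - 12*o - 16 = (o + 2)*(o^2 - 2*o - 8) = (o - 4)*(o + 2)*(o + 2)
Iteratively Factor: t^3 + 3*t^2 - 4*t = (t)*(t^2 + 3*t - 4) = t*(t + 4)*(t - 1)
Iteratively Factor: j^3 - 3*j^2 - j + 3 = (j + 1)*(j^2 - 4*j + 3) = (j - 3)*(j + 1)*(j - 1)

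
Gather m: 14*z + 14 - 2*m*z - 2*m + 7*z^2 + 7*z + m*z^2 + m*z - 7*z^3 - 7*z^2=m*(z^2 - z - 2) - 7*z^3 + 21*z + 14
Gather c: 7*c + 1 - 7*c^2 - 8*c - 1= -7*c^2 - c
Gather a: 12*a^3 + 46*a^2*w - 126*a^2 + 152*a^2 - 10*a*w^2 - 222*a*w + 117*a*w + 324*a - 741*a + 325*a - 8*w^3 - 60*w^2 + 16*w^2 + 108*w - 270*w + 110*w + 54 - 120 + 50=12*a^3 + a^2*(46*w + 26) + a*(-10*w^2 - 105*w - 92) - 8*w^3 - 44*w^2 - 52*w - 16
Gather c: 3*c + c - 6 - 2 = 4*c - 8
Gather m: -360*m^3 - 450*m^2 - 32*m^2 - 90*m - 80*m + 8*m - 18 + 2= -360*m^3 - 482*m^2 - 162*m - 16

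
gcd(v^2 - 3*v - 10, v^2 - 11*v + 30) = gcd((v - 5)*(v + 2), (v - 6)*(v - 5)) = v - 5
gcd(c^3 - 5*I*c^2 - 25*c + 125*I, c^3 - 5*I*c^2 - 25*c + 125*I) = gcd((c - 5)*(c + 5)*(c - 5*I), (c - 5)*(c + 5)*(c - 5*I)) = c^3 - 5*I*c^2 - 25*c + 125*I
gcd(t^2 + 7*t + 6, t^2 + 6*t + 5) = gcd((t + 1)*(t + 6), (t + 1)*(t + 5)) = t + 1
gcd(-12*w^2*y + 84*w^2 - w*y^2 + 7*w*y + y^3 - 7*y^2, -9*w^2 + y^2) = 3*w + y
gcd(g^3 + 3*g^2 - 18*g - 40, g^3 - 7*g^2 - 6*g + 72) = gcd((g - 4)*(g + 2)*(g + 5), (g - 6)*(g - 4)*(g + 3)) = g - 4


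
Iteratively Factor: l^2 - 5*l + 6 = (l - 2)*(l - 3)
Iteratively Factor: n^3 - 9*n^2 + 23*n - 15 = (n - 1)*(n^2 - 8*n + 15) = (n - 3)*(n - 1)*(n - 5)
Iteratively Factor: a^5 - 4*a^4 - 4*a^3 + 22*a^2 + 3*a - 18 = (a - 3)*(a^4 - a^3 - 7*a^2 + a + 6) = (a - 3)*(a + 2)*(a^3 - 3*a^2 - a + 3) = (a - 3)*(a + 1)*(a + 2)*(a^2 - 4*a + 3) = (a - 3)*(a - 1)*(a + 1)*(a + 2)*(a - 3)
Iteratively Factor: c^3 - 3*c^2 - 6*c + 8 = (c - 4)*(c^2 + c - 2) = (c - 4)*(c - 1)*(c + 2)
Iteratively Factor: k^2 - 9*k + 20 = (k - 5)*(k - 4)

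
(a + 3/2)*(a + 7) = a^2 + 17*a/2 + 21/2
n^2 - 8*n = n*(n - 8)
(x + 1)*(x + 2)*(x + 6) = x^3 + 9*x^2 + 20*x + 12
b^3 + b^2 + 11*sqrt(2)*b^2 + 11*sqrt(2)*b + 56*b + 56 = (b + 1)*(b + 4*sqrt(2))*(b + 7*sqrt(2))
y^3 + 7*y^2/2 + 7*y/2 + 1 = (y + 1/2)*(y + 1)*(y + 2)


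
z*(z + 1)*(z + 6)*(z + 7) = z^4 + 14*z^3 + 55*z^2 + 42*z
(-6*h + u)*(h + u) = -6*h^2 - 5*h*u + u^2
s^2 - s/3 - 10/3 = (s - 2)*(s + 5/3)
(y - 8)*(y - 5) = y^2 - 13*y + 40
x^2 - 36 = (x - 6)*(x + 6)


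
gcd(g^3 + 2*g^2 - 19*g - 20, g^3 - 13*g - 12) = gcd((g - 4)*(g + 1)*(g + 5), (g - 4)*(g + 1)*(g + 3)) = g^2 - 3*g - 4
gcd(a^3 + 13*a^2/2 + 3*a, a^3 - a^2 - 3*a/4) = a^2 + a/2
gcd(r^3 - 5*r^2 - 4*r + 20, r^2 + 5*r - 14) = r - 2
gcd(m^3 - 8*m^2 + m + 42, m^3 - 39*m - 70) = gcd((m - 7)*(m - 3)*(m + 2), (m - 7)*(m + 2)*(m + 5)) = m^2 - 5*m - 14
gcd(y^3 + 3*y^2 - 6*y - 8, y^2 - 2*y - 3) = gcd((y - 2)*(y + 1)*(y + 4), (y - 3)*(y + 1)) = y + 1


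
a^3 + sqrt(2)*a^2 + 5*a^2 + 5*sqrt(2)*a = a*(a + 5)*(a + sqrt(2))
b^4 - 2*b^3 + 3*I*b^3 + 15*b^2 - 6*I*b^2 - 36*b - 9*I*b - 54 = (b - 3)*(b + 1)*(b - 3*I)*(b + 6*I)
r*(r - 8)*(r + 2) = r^3 - 6*r^2 - 16*r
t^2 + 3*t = t*(t + 3)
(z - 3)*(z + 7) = z^2 + 4*z - 21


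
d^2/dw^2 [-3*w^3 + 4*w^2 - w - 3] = 8 - 18*w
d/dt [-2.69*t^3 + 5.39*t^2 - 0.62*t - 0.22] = -8.07*t^2 + 10.78*t - 0.62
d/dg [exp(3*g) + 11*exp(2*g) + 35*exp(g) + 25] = (3*exp(2*g) + 22*exp(g) + 35)*exp(g)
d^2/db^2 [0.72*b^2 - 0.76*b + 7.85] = 1.44000000000000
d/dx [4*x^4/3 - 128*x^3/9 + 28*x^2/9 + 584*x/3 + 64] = 16*x^3/3 - 128*x^2/3 + 56*x/9 + 584/3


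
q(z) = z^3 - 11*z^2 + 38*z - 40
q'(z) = 3*z^2 - 22*z + 38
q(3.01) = 1.99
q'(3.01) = -1.04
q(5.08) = 0.27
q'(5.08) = 3.66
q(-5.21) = -677.99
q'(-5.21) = 234.05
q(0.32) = -28.93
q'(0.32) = 31.27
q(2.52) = 1.91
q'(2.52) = 1.61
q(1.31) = -6.85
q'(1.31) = 14.33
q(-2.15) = -182.49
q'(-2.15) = 99.17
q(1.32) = -6.71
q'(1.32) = 14.19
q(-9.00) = -2002.00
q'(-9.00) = 479.00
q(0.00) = -40.00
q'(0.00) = 38.00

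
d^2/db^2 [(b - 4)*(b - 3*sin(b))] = (3*b - 12)*sin(b) - 6*cos(b) + 2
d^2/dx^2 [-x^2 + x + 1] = -2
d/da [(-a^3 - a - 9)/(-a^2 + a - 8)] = (-(2*a - 1)*(a^3 + a + 9) + (3*a^2 + 1)*(a^2 - a + 8))/(a^2 - a + 8)^2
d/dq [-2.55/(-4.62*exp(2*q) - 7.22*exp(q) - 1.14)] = (-23.562*exp(q) - 18.411)*exp(q)/(4.62*exp(2*q) + 7.22*exp(q) + 1.14)^2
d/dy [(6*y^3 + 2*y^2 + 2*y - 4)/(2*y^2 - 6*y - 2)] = (3*y^4 - 18*y^3 - 13*y^2 + 2*y - 7)/(y^4 - 6*y^3 + 7*y^2 + 6*y + 1)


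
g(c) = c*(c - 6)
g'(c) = 2*c - 6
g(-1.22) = 8.81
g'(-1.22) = -8.44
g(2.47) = -8.72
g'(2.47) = -1.06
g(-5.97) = 71.46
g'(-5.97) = -17.94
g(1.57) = -6.96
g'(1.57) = -2.86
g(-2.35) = 19.62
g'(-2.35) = -10.70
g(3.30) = -8.91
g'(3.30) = 0.60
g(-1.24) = 8.98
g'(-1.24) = -8.48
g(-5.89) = 70.03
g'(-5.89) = -17.78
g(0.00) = 0.00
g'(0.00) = -6.00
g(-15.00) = 315.00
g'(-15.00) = -36.00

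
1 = 1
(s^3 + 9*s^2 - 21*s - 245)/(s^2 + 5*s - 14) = (s^2 + 2*s - 35)/(s - 2)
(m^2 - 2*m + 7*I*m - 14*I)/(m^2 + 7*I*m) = (m - 2)/m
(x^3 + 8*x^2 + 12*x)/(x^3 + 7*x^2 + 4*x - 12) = x/(x - 1)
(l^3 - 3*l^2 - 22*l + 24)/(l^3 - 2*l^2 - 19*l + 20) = (l - 6)/(l - 5)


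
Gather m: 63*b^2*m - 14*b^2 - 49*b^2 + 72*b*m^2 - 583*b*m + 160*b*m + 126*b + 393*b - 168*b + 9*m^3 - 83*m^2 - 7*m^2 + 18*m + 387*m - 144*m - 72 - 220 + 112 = -63*b^2 + 351*b + 9*m^3 + m^2*(72*b - 90) + m*(63*b^2 - 423*b + 261) - 180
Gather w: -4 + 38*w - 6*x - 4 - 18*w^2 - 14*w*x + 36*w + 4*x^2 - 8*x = -18*w^2 + w*(74 - 14*x) + 4*x^2 - 14*x - 8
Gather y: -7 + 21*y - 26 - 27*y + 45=12 - 6*y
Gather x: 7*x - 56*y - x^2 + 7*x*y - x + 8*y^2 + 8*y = -x^2 + x*(7*y + 6) + 8*y^2 - 48*y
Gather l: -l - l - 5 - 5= -2*l - 10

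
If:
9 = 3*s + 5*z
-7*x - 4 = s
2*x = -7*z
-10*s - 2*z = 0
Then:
No Solution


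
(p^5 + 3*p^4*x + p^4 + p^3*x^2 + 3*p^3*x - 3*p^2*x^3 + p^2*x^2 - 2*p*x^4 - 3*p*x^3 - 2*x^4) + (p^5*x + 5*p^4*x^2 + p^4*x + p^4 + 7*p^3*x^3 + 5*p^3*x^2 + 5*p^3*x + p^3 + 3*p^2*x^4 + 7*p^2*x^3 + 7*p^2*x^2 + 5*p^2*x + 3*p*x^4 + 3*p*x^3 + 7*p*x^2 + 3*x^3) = p^5*x + p^5 + 5*p^4*x^2 + 4*p^4*x + 2*p^4 + 7*p^3*x^3 + 6*p^3*x^2 + 8*p^3*x + p^3 + 3*p^2*x^4 + 4*p^2*x^3 + 8*p^2*x^2 + 5*p^2*x + p*x^4 + 7*p*x^2 - 2*x^4 + 3*x^3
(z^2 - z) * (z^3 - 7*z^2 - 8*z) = z^5 - 8*z^4 - z^3 + 8*z^2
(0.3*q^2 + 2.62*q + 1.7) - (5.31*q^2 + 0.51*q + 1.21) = -5.01*q^2 + 2.11*q + 0.49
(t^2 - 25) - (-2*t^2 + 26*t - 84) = 3*t^2 - 26*t + 59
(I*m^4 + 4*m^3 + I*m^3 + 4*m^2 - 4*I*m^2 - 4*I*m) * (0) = 0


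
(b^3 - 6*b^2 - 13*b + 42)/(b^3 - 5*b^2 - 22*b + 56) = (b + 3)/(b + 4)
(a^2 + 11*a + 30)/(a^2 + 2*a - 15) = (a + 6)/(a - 3)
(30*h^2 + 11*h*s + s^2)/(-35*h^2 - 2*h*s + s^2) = (6*h + s)/(-7*h + s)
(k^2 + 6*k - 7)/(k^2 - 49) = (k - 1)/(k - 7)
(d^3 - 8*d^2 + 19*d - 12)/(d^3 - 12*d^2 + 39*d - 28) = (d - 3)/(d - 7)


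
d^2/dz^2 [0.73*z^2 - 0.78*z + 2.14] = 1.46000000000000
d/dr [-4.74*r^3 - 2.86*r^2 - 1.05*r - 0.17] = -14.22*r^2 - 5.72*r - 1.05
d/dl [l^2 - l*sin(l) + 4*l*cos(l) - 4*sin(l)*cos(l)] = -4*l*sin(l) - l*cos(l) + 2*l - sin(l) + 4*cos(l) - 4*cos(2*l)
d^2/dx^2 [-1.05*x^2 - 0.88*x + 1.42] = -2.10000000000000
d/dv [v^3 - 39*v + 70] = 3*v^2 - 39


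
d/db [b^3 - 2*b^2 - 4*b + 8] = 3*b^2 - 4*b - 4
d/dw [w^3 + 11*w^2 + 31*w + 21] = 3*w^2 + 22*w + 31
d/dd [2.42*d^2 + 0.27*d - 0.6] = 4.84*d + 0.27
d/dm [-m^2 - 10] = -2*m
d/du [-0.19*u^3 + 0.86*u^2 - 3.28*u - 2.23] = -0.57*u^2 + 1.72*u - 3.28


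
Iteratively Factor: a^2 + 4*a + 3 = (a + 1)*(a + 3)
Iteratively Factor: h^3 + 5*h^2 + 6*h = (h + 2)*(h^2 + 3*h) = h*(h + 2)*(h + 3)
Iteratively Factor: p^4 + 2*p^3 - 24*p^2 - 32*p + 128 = (p - 4)*(p^3 + 6*p^2 - 32) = (p - 4)*(p + 4)*(p^2 + 2*p - 8) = (p - 4)*(p + 4)^2*(p - 2)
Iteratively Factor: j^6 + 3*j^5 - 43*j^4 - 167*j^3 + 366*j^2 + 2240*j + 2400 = (j - 5)*(j^5 + 8*j^4 - 3*j^3 - 182*j^2 - 544*j - 480) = (j - 5)*(j + 3)*(j^4 + 5*j^3 - 18*j^2 - 128*j - 160) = (j - 5)*(j + 3)*(j + 4)*(j^3 + j^2 - 22*j - 40) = (j - 5)*(j + 2)*(j + 3)*(j + 4)*(j^2 - j - 20) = (j - 5)*(j + 2)*(j + 3)*(j + 4)^2*(j - 5)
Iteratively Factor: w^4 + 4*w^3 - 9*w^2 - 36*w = (w + 3)*(w^3 + w^2 - 12*w) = (w + 3)*(w + 4)*(w^2 - 3*w) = w*(w + 3)*(w + 4)*(w - 3)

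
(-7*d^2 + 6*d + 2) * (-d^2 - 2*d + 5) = 7*d^4 + 8*d^3 - 49*d^2 + 26*d + 10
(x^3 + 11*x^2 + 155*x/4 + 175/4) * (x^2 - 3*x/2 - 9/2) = x^5 + 19*x^4/2 + 71*x^3/4 - 511*x^2/8 - 240*x - 1575/8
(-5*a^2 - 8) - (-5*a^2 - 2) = -6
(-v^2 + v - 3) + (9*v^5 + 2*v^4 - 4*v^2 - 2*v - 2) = 9*v^5 + 2*v^4 - 5*v^2 - v - 5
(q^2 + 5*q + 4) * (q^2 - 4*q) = q^4 + q^3 - 16*q^2 - 16*q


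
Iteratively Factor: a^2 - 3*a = (a - 3)*(a)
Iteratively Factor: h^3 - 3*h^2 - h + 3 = (h - 1)*(h^2 - 2*h - 3) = (h - 3)*(h - 1)*(h + 1)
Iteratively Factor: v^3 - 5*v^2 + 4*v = (v)*(v^2 - 5*v + 4) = v*(v - 1)*(v - 4)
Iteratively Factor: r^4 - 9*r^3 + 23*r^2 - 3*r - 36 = (r - 3)*(r^3 - 6*r^2 + 5*r + 12) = (r - 3)*(r + 1)*(r^2 - 7*r + 12) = (r - 3)^2*(r + 1)*(r - 4)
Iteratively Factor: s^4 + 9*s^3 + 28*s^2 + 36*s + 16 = (s + 4)*(s^3 + 5*s^2 + 8*s + 4) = (s + 1)*(s + 4)*(s^2 + 4*s + 4) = (s + 1)*(s + 2)*(s + 4)*(s + 2)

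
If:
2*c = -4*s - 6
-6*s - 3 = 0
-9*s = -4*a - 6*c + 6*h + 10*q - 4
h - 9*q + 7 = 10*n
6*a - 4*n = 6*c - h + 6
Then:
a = -13*q/32 - 57/128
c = -2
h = -31*q/16 - 169/192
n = 235/384 - 35*q/32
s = -1/2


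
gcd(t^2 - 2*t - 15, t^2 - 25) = t - 5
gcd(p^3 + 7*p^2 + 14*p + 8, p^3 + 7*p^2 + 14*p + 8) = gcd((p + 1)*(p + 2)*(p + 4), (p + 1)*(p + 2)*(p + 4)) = p^3 + 7*p^2 + 14*p + 8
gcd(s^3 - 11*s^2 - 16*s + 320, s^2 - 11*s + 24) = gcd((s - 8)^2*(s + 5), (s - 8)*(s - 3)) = s - 8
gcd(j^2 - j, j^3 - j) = j^2 - j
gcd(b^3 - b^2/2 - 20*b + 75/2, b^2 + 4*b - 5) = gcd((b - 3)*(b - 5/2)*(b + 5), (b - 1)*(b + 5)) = b + 5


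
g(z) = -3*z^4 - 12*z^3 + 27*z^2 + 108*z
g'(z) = -12*z^3 - 36*z^2 + 54*z + 108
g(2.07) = 177.73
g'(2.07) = -40.91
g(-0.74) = -61.17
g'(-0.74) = 53.19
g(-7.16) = -2868.85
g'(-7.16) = 2280.54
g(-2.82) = -10.46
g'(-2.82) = -61.46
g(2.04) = 178.85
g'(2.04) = -33.53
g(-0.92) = -69.31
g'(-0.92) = 37.19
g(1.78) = 179.99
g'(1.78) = 22.38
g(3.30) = -136.59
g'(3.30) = -537.08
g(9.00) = -25272.00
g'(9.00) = -11070.00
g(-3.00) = 0.00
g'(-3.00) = -54.00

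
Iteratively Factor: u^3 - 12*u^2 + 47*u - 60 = (u - 3)*(u^2 - 9*u + 20) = (u - 4)*(u - 3)*(u - 5)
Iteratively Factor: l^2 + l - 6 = (l + 3)*(l - 2)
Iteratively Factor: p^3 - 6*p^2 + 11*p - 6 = (p - 2)*(p^2 - 4*p + 3) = (p - 3)*(p - 2)*(p - 1)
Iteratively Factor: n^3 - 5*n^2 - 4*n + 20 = (n - 5)*(n^2 - 4) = (n - 5)*(n - 2)*(n + 2)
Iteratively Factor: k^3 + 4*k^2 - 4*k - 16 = (k - 2)*(k^2 + 6*k + 8) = (k - 2)*(k + 4)*(k + 2)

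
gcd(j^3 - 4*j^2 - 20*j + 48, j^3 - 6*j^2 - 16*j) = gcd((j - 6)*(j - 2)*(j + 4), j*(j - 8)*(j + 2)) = 1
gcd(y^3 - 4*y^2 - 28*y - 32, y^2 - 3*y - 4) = 1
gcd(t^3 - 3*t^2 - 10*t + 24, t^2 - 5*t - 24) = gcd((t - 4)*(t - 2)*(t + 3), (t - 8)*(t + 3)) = t + 3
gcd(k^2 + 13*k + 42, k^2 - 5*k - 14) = 1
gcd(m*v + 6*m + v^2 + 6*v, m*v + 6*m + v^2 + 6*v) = m*v + 6*m + v^2 + 6*v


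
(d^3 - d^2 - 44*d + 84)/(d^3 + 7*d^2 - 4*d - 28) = (d - 6)/(d + 2)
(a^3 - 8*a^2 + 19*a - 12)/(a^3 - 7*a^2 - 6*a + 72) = (a^2 - 4*a + 3)/(a^2 - 3*a - 18)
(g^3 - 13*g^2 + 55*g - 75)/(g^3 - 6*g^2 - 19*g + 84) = (g^2 - 10*g + 25)/(g^2 - 3*g - 28)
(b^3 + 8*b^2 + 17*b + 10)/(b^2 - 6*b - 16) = (b^2 + 6*b + 5)/(b - 8)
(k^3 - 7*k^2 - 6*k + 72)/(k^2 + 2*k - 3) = (k^2 - 10*k + 24)/(k - 1)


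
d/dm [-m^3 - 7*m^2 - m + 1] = -3*m^2 - 14*m - 1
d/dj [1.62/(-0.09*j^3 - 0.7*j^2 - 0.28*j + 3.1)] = (0.4374*j^2 + 2.268*j + 0.4536)/(0.09*j^3 + 0.7*j^2 + 0.28*j - 3.1)^2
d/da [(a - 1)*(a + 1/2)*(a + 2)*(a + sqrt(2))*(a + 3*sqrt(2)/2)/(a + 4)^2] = (12*a^5 + 20*sqrt(2)*a^4 + 92*a^4 + 102*a^3 + 175*sqrt(2)*a^3 + 72*a^2 + 180*sqrt(2)*a^2 - 110*sqrt(2)*a + 130*a - 40*sqrt(2) - 48)/(4*(a^3 + 12*a^2 + 48*a + 64))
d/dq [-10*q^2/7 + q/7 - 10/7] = 1/7 - 20*q/7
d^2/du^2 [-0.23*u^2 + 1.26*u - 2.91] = -0.460000000000000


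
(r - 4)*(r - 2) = r^2 - 6*r + 8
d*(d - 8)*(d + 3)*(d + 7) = d^4 + 2*d^3 - 59*d^2 - 168*d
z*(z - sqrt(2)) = z^2 - sqrt(2)*z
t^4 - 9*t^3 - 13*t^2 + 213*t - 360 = (t - 8)*(t - 3)^2*(t + 5)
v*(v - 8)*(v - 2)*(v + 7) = v^4 - 3*v^3 - 54*v^2 + 112*v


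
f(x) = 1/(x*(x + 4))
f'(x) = -1/(x*(x + 4)^2) - 1/(x^2*(x + 4)) = 2*(-x - 2)/(x^2*(x^2 + 8*x + 16))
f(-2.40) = -0.26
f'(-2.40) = 0.05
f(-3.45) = -0.53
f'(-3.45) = 0.81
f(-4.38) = 0.60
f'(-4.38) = 1.72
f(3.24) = 0.04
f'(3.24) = -0.02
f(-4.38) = 0.60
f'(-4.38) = 1.72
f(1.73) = 0.10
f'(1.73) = -0.08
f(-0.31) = -0.87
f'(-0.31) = -2.58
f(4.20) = 0.03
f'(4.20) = -0.01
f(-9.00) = 0.02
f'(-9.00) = 0.01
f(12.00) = 0.01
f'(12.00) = 0.00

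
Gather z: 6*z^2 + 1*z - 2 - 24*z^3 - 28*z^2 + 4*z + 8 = -24*z^3 - 22*z^2 + 5*z + 6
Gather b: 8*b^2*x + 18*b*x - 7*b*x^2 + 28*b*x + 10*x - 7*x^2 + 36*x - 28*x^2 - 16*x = 8*b^2*x + b*(-7*x^2 + 46*x) - 35*x^2 + 30*x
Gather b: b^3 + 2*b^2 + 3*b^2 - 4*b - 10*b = b^3 + 5*b^2 - 14*b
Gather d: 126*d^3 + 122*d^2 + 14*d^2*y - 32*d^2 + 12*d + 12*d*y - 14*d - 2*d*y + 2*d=126*d^3 + d^2*(14*y + 90) + 10*d*y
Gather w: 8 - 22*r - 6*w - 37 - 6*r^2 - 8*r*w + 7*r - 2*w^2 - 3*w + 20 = -6*r^2 - 15*r - 2*w^2 + w*(-8*r - 9) - 9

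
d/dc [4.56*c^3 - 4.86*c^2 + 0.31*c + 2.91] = 13.68*c^2 - 9.72*c + 0.31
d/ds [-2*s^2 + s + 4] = 1 - 4*s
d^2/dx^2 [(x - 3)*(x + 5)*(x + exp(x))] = x^2*exp(x) + 6*x*exp(x) + 6*x - 9*exp(x) + 4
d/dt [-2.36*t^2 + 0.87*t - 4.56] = 0.87 - 4.72*t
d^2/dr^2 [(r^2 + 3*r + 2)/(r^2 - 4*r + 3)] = 2*(7*r^3 - 3*r^2 - 51*r + 71)/(r^6 - 12*r^5 + 57*r^4 - 136*r^3 + 171*r^2 - 108*r + 27)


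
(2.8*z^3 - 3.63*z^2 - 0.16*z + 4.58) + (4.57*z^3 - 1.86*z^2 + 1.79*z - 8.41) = 7.37*z^3 - 5.49*z^2 + 1.63*z - 3.83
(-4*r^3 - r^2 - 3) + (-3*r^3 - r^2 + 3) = -7*r^3 - 2*r^2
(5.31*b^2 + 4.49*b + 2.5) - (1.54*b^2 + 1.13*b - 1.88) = 3.77*b^2 + 3.36*b + 4.38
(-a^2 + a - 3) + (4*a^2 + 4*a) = 3*a^2 + 5*a - 3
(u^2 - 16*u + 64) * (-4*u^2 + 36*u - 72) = -4*u^4 + 100*u^3 - 904*u^2 + 3456*u - 4608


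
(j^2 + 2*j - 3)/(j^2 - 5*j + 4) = (j + 3)/(j - 4)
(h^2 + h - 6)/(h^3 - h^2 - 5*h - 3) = (-h^2 - h + 6)/(-h^3 + h^2 + 5*h + 3)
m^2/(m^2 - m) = m/(m - 1)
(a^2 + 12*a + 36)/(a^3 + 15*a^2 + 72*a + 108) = 1/(a + 3)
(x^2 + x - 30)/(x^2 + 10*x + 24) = (x - 5)/(x + 4)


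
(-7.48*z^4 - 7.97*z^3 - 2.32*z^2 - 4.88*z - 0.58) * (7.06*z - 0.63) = -52.8088*z^5 - 51.5558*z^4 - 11.3581*z^3 - 32.9912*z^2 - 1.0204*z + 0.3654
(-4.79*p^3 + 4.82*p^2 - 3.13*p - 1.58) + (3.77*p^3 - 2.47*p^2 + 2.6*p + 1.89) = -1.02*p^3 + 2.35*p^2 - 0.53*p + 0.31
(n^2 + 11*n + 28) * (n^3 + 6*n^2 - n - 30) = n^5 + 17*n^4 + 93*n^3 + 127*n^2 - 358*n - 840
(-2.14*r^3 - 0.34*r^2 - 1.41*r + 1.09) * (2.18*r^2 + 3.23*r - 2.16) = -4.6652*r^5 - 7.6534*r^4 + 0.450400000000001*r^3 - 1.4437*r^2 + 6.5663*r - 2.3544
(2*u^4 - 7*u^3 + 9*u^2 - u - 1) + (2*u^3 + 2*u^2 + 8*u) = 2*u^4 - 5*u^3 + 11*u^2 + 7*u - 1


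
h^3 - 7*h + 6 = (h - 2)*(h - 1)*(h + 3)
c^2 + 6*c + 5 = (c + 1)*(c + 5)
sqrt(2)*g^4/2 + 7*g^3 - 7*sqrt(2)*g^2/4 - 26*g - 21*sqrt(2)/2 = (g/2 + sqrt(2)/2)*(g - 3*sqrt(2)/2)*(g + 7*sqrt(2))*(sqrt(2)*g + 1)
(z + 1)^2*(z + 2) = z^3 + 4*z^2 + 5*z + 2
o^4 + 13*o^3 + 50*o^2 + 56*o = o*(o + 2)*(o + 4)*(o + 7)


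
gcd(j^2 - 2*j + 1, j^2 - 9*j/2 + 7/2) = j - 1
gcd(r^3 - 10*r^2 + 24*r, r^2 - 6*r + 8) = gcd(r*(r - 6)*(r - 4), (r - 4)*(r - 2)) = r - 4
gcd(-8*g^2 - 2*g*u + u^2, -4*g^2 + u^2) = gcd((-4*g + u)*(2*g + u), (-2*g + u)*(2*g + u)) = 2*g + u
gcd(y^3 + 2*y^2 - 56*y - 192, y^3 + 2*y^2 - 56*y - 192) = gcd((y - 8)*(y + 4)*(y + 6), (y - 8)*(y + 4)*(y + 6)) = y^3 + 2*y^2 - 56*y - 192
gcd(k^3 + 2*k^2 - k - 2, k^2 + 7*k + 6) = k + 1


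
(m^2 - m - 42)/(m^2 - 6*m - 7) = (m + 6)/(m + 1)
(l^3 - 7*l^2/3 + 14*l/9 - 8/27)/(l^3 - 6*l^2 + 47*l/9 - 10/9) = (l - 4/3)/(l - 5)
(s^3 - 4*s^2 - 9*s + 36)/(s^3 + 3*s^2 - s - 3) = (s^2 - 7*s + 12)/(s^2 - 1)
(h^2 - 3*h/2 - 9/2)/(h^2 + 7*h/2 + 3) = (h - 3)/(h + 2)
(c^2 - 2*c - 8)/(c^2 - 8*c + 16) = (c + 2)/(c - 4)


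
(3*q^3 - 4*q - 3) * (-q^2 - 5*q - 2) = -3*q^5 - 15*q^4 - 2*q^3 + 23*q^2 + 23*q + 6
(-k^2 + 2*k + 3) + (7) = -k^2 + 2*k + 10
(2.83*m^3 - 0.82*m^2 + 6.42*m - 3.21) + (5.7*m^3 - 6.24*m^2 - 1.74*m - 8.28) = 8.53*m^3 - 7.06*m^2 + 4.68*m - 11.49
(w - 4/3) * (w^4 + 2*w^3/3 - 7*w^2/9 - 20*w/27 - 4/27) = w^5 - 2*w^4/3 - 5*w^3/3 + 8*w^2/27 + 68*w/81 + 16/81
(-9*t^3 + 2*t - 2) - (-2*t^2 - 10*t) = -9*t^3 + 2*t^2 + 12*t - 2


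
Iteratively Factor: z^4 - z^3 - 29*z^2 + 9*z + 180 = (z - 5)*(z^3 + 4*z^2 - 9*z - 36) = (z - 5)*(z + 3)*(z^2 + z - 12) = (z - 5)*(z + 3)*(z + 4)*(z - 3)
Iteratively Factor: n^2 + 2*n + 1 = (n + 1)*(n + 1)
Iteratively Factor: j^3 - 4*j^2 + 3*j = (j)*(j^2 - 4*j + 3) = j*(j - 3)*(j - 1)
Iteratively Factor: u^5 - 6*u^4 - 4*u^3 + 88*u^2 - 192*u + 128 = (u - 4)*(u^4 - 2*u^3 - 12*u^2 + 40*u - 32) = (u - 4)*(u - 2)*(u^3 - 12*u + 16) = (u - 4)*(u - 2)^2*(u^2 + 2*u - 8) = (u - 4)*(u - 2)^3*(u + 4)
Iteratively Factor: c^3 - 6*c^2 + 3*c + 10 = (c + 1)*(c^2 - 7*c + 10) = (c - 5)*(c + 1)*(c - 2)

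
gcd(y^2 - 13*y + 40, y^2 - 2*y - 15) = y - 5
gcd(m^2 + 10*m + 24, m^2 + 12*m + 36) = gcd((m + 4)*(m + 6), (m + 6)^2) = m + 6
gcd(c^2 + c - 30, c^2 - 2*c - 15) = c - 5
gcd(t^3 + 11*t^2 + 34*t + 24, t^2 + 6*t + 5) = t + 1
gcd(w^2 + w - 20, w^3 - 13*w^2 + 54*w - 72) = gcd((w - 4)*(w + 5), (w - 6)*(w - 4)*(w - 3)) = w - 4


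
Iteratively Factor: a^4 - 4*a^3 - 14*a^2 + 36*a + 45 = (a + 1)*(a^3 - 5*a^2 - 9*a + 45) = (a - 5)*(a + 1)*(a^2 - 9) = (a - 5)*(a + 1)*(a + 3)*(a - 3)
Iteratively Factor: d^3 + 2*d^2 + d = (d)*(d^2 + 2*d + 1) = d*(d + 1)*(d + 1)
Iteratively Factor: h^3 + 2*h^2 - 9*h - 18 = (h + 2)*(h^2 - 9) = (h + 2)*(h + 3)*(h - 3)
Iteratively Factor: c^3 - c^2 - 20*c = (c - 5)*(c^2 + 4*c) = (c - 5)*(c + 4)*(c)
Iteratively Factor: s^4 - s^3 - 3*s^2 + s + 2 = (s - 2)*(s^3 + s^2 - s - 1) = (s - 2)*(s + 1)*(s^2 - 1) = (s - 2)*(s - 1)*(s + 1)*(s + 1)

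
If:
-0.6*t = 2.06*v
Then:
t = -3.43333333333333*v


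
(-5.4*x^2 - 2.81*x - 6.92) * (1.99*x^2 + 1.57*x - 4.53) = -10.746*x^4 - 14.0699*x^3 + 6.2795*x^2 + 1.8649*x + 31.3476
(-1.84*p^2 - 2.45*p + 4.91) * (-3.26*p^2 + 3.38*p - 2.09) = 5.9984*p^4 + 1.7678*p^3 - 20.442*p^2 + 21.7163*p - 10.2619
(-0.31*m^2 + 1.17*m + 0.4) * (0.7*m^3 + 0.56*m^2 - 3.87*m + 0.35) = -0.217*m^5 + 0.6454*m^4 + 2.1349*m^3 - 4.4124*m^2 - 1.1385*m + 0.14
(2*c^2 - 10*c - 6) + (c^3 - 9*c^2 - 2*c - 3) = c^3 - 7*c^2 - 12*c - 9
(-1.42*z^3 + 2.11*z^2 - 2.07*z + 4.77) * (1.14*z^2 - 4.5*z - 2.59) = -1.6188*z^5 + 8.7954*z^4 - 8.177*z^3 + 9.2879*z^2 - 16.1037*z - 12.3543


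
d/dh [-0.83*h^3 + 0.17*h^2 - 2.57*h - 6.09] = -2.49*h^2 + 0.34*h - 2.57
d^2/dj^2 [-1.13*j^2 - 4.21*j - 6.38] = -2.26000000000000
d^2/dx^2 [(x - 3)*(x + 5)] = 2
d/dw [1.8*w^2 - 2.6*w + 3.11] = 3.6*w - 2.6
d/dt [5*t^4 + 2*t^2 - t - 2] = 20*t^3 + 4*t - 1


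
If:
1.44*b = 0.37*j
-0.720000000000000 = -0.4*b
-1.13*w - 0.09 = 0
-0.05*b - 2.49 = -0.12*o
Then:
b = 1.80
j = 7.01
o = 21.50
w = -0.08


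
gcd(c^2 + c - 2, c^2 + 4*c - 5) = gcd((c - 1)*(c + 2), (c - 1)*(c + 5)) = c - 1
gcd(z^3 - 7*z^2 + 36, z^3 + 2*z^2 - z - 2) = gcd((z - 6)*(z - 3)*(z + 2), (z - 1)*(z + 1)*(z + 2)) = z + 2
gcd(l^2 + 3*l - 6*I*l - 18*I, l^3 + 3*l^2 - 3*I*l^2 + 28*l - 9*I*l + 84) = l + 3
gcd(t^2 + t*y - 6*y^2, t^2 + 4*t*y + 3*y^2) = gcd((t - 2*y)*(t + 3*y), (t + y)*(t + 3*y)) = t + 3*y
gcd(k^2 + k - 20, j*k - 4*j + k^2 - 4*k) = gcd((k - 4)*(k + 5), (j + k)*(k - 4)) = k - 4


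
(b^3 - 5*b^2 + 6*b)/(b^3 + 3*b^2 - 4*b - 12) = b*(b - 3)/(b^2 + 5*b + 6)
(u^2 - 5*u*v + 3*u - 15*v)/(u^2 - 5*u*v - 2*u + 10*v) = (u + 3)/(u - 2)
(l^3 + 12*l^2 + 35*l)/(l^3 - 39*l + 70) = l*(l + 5)/(l^2 - 7*l + 10)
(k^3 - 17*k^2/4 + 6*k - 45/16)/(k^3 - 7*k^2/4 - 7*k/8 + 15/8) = (k - 3/2)/(k + 1)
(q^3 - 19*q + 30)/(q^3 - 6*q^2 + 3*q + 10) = (q^2 + 2*q - 15)/(q^2 - 4*q - 5)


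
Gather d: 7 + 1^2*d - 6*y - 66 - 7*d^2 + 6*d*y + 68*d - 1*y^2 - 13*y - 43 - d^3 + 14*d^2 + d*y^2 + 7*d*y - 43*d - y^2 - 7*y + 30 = -d^3 + 7*d^2 + d*(y^2 + 13*y + 26) - 2*y^2 - 26*y - 72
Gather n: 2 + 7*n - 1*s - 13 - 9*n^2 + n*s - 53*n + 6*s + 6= -9*n^2 + n*(s - 46) + 5*s - 5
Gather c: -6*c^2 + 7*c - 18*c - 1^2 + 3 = -6*c^2 - 11*c + 2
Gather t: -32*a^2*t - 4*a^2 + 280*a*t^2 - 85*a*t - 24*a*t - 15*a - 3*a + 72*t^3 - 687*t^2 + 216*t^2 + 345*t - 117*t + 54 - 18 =-4*a^2 - 18*a + 72*t^3 + t^2*(280*a - 471) + t*(-32*a^2 - 109*a + 228) + 36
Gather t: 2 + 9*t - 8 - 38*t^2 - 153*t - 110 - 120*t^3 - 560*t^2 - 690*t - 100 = -120*t^3 - 598*t^2 - 834*t - 216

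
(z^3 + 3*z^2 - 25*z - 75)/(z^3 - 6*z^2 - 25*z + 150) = (z + 3)/(z - 6)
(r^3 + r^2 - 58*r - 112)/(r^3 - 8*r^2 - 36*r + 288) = (r^2 + 9*r + 14)/(r^2 - 36)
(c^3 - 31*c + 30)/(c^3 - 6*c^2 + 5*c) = (c + 6)/c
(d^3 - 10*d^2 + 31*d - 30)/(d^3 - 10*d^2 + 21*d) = (d^2 - 7*d + 10)/(d*(d - 7))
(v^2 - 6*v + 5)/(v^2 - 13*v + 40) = (v - 1)/(v - 8)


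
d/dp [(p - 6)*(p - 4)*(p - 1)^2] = 4*p^3 - 36*p^2 + 90*p - 58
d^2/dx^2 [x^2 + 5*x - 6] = 2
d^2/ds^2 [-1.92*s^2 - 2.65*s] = -3.84000000000000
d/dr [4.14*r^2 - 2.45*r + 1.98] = 8.28*r - 2.45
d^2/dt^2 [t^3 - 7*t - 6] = 6*t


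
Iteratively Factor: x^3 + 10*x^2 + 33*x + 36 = (x + 3)*(x^2 + 7*x + 12) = (x + 3)*(x + 4)*(x + 3)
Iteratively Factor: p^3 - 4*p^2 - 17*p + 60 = (p - 3)*(p^2 - p - 20) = (p - 5)*(p - 3)*(p + 4)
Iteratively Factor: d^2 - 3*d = (d)*(d - 3)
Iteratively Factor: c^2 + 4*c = (c)*(c + 4)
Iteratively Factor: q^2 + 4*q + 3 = (q + 3)*(q + 1)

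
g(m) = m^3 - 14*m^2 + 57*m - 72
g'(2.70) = 3.27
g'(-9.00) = 552.00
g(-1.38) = -179.95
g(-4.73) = -760.65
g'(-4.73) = 256.56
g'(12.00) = 153.00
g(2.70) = -0.48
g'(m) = 3*m^2 - 28*m + 57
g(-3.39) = -465.08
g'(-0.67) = 77.11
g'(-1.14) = 92.82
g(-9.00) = -2448.00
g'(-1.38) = 101.35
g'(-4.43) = 239.91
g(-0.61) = -112.21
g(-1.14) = -156.66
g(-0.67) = -116.78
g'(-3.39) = 186.40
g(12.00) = 324.00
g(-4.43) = -686.20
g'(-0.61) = 75.20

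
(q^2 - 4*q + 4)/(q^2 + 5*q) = (q^2 - 4*q + 4)/(q*(q + 5))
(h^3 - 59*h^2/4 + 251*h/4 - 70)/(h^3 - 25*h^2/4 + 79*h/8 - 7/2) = 2*(h^2 - 13*h + 40)/(2*h^2 - 9*h + 4)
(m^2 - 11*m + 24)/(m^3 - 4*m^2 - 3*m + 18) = (m - 8)/(m^2 - m - 6)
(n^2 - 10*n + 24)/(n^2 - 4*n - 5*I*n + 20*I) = (n - 6)/(n - 5*I)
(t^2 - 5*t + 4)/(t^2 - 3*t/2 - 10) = 2*(t - 1)/(2*t + 5)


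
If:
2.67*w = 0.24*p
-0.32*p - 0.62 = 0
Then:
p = -1.94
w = -0.17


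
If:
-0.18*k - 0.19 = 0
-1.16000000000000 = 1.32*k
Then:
No Solution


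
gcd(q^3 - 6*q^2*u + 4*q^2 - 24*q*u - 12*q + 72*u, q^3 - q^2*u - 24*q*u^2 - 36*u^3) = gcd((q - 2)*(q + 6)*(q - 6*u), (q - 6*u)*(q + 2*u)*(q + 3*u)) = q - 6*u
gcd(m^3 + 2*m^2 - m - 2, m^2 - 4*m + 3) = m - 1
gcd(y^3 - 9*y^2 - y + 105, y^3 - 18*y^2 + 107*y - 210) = y^2 - 12*y + 35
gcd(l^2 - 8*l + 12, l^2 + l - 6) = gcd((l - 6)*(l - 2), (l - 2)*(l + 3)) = l - 2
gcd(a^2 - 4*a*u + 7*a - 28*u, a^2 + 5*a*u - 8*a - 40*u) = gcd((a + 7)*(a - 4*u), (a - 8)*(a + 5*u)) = 1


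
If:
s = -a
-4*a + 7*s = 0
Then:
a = 0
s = 0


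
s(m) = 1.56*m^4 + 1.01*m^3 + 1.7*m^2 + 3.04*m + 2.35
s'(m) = 6.24*m^3 + 3.03*m^2 + 3.4*m + 3.04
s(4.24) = 626.97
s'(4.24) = 547.57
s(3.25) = 238.90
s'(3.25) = 260.30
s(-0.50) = 1.23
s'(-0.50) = 1.32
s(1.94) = 44.12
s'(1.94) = 66.60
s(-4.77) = 724.52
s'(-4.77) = -621.47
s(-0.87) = 1.22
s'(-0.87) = -1.73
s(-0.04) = 2.23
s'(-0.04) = 2.91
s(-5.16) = 999.08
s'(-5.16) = -791.13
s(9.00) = 11138.86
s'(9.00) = 4828.03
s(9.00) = 11138.86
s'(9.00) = 4828.03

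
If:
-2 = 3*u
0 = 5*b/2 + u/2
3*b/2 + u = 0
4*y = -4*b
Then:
No Solution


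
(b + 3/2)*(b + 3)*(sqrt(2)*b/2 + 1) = sqrt(2)*b^3/2 + b^2 + 9*sqrt(2)*b^2/4 + 9*sqrt(2)*b/4 + 9*b/2 + 9/2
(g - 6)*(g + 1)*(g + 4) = g^3 - g^2 - 26*g - 24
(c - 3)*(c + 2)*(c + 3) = c^3 + 2*c^2 - 9*c - 18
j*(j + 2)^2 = j^3 + 4*j^2 + 4*j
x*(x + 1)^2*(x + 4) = x^4 + 6*x^3 + 9*x^2 + 4*x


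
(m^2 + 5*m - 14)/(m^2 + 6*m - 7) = (m - 2)/(m - 1)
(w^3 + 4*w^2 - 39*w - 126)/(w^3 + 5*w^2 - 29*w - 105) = (w - 6)/(w - 5)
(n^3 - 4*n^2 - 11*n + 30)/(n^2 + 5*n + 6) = (n^2 - 7*n + 10)/(n + 2)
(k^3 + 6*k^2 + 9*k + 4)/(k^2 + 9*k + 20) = (k^2 + 2*k + 1)/(k + 5)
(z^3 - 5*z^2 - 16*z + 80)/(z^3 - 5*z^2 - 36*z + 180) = (z^2 - 16)/(z^2 - 36)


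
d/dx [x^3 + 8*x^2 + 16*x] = 3*x^2 + 16*x + 16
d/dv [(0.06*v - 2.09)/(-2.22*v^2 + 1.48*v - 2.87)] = (0.1332*v^2 - 9.2796*v + 2.921)/(4.9284*v^4 - 6.5712*v^3 + 14.9332*v^2 - 8.4952*v + 8.2369)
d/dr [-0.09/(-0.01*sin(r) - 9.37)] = -0.0009*cos(r)/(0.01*sin(r) + 9.37)^2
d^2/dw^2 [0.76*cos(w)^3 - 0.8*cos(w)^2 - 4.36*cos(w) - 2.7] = 3.79*cos(w) + 1.6*cos(2*w) - 1.71*cos(3*w)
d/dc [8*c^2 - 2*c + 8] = 16*c - 2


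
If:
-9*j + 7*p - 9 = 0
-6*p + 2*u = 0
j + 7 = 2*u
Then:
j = -5/47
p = 54/47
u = 162/47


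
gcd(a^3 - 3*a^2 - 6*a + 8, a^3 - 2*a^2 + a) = a - 1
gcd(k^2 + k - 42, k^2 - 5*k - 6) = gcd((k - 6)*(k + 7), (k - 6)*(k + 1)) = k - 6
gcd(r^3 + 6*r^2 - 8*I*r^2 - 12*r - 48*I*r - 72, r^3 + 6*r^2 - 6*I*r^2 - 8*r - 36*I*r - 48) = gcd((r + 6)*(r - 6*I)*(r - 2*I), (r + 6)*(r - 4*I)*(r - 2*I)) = r^2 + r*(6 - 2*I) - 12*I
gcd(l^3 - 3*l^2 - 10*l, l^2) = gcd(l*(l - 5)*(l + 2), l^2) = l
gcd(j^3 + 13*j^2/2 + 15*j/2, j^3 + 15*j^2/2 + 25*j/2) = j^2 + 5*j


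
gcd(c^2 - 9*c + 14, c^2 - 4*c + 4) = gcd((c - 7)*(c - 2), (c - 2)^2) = c - 2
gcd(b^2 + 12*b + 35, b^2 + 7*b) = b + 7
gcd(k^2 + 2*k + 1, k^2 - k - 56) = 1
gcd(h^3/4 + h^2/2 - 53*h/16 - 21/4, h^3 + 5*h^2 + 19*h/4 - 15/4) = 1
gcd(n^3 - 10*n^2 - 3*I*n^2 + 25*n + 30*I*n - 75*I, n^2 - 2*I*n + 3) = n - 3*I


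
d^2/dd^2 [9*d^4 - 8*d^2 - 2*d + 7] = 108*d^2 - 16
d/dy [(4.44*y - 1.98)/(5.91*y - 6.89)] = (130.150722 - 111.638718*y)/(5.91*y - 6.89)^3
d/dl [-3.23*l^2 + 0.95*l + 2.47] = 0.95 - 6.46*l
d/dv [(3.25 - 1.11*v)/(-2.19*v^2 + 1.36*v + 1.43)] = (-2.4309*v^2 + 14.235*v - 6.0073)/(4.7961*v^4 - 5.9568*v^3 - 4.4138*v^2 + 3.8896*v + 2.0449)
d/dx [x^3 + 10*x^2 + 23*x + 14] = 3*x^2 + 20*x + 23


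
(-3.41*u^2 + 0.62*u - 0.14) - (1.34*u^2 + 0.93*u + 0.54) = -4.75*u^2 - 0.31*u - 0.68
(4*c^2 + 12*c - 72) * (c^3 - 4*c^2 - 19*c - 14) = 4*c^5 - 4*c^4 - 196*c^3 + 4*c^2 + 1200*c + 1008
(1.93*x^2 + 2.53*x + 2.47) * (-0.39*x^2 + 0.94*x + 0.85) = -0.7527*x^4 + 0.8275*x^3 + 3.0554*x^2 + 4.4723*x + 2.0995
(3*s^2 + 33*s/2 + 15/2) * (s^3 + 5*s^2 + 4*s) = 3*s^5 + 63*s^4/2 + 102*s^3 + 207*s^2/2 + 30*s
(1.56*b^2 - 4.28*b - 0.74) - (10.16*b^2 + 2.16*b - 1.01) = -8.6*b^2 - 6.44*b + 0.27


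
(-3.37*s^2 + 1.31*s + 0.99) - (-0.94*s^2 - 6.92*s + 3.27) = -2.43*s^2 + 8.23*s - 2.28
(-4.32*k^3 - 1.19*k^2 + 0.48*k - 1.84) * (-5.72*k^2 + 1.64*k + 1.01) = 24.7104*k^5 - 0.278000000000001*k^4 - 9.0604*k^3 + 10.1101*k^2 - 2.5328*k - 1.8584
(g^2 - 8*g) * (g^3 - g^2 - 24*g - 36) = g^5 - 9*g^4 - 16*g^3 + 156*g^2 + 288*g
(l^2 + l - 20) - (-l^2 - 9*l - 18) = 2*l^2 + 10*l - 2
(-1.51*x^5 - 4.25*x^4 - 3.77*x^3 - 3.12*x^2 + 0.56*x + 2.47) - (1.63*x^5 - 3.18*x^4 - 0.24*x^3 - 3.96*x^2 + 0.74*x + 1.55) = -3.14*x^5 - 1.07*x^4 - 3.53*x^3 + 0.84*x^2 - 0.18*x + 0.92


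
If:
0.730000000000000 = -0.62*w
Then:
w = -1.18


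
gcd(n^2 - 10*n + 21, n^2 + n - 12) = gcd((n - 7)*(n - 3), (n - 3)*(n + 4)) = n - 3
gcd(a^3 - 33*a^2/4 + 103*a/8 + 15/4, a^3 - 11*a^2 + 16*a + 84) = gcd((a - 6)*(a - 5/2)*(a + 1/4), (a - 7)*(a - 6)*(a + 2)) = a - 6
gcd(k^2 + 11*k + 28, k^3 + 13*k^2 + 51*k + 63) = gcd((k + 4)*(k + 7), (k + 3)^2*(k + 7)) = k + 7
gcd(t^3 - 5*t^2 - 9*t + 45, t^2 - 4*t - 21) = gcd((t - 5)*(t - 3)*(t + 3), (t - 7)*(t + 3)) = t + 3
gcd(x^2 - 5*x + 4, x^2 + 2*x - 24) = x - 4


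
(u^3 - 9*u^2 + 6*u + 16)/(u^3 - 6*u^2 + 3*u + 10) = (u - 8)/(u - 5)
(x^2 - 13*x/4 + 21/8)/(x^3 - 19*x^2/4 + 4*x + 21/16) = 2*(4*x - 7)/(8*x^2 - 26*x - 7)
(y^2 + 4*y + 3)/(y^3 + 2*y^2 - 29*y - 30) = (y + 3)/(y^2 + y - 30)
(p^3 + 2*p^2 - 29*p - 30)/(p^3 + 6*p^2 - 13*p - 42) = (p^3 + 2*p^2 - 29*p - 30)/(p^3 + 6*p^2 - 13*p - 42)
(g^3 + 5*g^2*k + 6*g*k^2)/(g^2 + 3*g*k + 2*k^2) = g*(g + 3*k)/(g + k)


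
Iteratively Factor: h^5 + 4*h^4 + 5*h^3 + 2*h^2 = (h + 1)*(h^4 + 3*h^3 + 2*h^2) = h*(h + 1)*(h^3 + 3*h^2 + 2*h) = h*(h + 1)^2*(h^2 + 2*h) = h^2*(h + 1)^2*(h + 2)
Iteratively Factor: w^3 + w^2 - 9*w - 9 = (w + 3)*(w^2 - 2*w - 3) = (w - 3)*(w + 3)*(w + 1)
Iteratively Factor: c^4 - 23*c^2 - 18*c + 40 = (c + 2)*(c^3 - 2*c^2 - 19*c + 20) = (c - 5)*(c + 2)*(c^2 + 3*c - 4) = (c - 5)*(c + 2)*(c + 4)*(c - 1)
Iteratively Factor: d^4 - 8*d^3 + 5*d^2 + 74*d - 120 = (d - 5)*(d^3 - 3*d^2 - 10*d + 24) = (d - 5)*(d - 4)*(d^2 + d - 6) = (d - 5)*(d - 4)*(d - 2)*(d + 3)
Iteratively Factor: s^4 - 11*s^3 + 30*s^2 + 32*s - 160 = (s - 4)*(s^3 - 7*s^2 + 2*s + 40) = (s - 5)*(s - 4)*(s^2 - 2*s - 8) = (s - 5)*(s - 4)^2*(s + 2)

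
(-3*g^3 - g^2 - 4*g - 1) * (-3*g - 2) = 9*g^4 + 9*g^3 + 14*g^2 + 11*g + 2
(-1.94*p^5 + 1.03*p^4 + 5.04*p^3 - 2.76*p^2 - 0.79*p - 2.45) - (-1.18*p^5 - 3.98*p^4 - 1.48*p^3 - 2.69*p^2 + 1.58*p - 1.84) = -0.76*p^5 + 5.01*p^4 + 6.52*p^3 - 0.0699999999999998*p^2 - 2.37*p - 0.61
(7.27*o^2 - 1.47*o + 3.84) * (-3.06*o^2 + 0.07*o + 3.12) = -22.2462*o^4 + 5.0071*o^3 + 10.8291*o^2 - 4.3176*o + 11.9808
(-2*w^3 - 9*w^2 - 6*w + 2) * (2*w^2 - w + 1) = -4*w^5 - 16*w^4 - 5*w^3 + w^2 - 8*w + 2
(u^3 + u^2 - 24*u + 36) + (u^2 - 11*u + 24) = u^3 + 2*u^2 - 35*u + 60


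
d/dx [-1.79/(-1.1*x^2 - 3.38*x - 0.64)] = (-3.938*x - 6.0502)/(1.1*x^2 + 3.38*x + 0.64)^2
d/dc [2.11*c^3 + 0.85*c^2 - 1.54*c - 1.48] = 6.33*c^2 + 1.7*c - 1.54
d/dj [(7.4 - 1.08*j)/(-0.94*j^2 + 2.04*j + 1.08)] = (-1.0152*j^2 + 13.912*j - 16.2624)/(0.8836*j^4 - 3.8352*j^3 + 2.1312*j^2 + 4.4064*j + 1.1664)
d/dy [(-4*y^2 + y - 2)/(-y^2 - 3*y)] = (13*y^2 - 4*y - 6)/(y^2*(y^2 + 6*y + 9))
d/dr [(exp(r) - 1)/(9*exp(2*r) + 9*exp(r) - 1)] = (-9*exp(2*r) + 18*exp(r) + 8)*exp(r)/(81*exp(4*r) + 162*exp(3*r) + 63*exp(2*r) - 18*exp(r) + 1)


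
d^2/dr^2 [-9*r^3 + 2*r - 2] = -54*r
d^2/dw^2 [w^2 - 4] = 2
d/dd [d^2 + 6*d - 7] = 2*d + 6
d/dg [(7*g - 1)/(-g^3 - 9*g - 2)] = (-7*g^3 - 63*g + 3*(7*g - 1)*(g^2 + 3) - 14)/(g^3 + 9*g + 2)^2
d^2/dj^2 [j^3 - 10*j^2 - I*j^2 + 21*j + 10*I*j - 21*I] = 6*j - 20 - 2*I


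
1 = 1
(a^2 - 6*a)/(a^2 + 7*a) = (a - 6)/(a + 7)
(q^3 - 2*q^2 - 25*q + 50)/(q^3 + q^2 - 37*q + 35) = (q^2 + 3*q - 10)/(q^2 + 6*q - 7)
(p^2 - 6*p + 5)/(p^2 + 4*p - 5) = (p - 5)/(p + 5)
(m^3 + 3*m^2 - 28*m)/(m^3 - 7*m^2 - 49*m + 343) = m*(m - 4)/(m^2 - 14*m + 49)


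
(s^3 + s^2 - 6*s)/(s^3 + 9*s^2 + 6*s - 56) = s*(s + 3)/(s^2 + 11*s + 28)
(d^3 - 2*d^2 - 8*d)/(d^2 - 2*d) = (d^2 - 2*d - 8)/(d - 2)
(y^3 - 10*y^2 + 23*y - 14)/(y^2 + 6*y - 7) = (y^2 - 9*y + 14)/(y + 7)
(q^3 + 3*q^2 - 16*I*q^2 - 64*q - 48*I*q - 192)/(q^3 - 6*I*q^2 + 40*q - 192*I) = (q^2 + q*(3 - 8*I) - 24*I)/(q^2 + 2*I*q + 24)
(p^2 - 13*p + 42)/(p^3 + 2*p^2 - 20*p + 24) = (p^2 - 13*p + 42)/(p^3 + 2*p^2 - 20*p + 24)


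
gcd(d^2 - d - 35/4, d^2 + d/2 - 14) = d - 7/2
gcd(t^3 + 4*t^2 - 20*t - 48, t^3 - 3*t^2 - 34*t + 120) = t^2 + 2*t - 24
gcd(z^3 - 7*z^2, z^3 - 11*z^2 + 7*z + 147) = z - 7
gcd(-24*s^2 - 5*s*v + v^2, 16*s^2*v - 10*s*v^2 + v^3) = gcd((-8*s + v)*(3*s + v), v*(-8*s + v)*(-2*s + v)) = 8*s - v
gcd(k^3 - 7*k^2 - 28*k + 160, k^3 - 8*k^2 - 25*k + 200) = k^2 - 3*k - 40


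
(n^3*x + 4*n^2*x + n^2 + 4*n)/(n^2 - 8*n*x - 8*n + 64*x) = n*(n^2*x + 4*n*x + n + 4)/(n^2 - 8*n*x - 8*n + 64*x)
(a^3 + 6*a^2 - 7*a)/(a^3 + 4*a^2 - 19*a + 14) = a/(a - 2)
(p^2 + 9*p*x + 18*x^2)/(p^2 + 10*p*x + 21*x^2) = (p + 6*x)/(p + 7*x)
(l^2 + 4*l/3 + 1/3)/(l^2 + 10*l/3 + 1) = (l + 1)/(l + 3)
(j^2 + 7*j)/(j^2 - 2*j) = (j + 7)/(j - 2)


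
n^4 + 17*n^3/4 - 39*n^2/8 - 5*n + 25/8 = (n - 5/4)*(n - 1/2)*(n + 1)*(n + 5)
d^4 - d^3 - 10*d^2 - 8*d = d*(d - 4)*(d + 1)*(d + 2)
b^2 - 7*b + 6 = (b - 6)*(b - 1)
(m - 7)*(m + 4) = m^2 - 3*m - 28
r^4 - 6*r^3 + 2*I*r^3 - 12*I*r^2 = r^2*(r - 6)*(r + 2*I)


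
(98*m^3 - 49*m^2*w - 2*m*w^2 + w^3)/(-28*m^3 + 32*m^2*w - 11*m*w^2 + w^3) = (7*m + w)/(-2*m + w)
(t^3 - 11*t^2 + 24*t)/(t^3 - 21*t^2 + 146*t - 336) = t*(t - 3)/(t^2 - 13*t + 42)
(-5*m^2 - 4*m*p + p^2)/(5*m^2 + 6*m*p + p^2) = (-5*m + p)/(5*m + p)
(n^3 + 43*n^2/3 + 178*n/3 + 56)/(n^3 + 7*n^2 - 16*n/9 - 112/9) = 3*(n + 6)/(3*n - 4)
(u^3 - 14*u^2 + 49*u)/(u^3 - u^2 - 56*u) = (-u^2 + 14*u - 49)/(-u^2 + u + 56)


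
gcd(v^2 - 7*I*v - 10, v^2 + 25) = v - 5*I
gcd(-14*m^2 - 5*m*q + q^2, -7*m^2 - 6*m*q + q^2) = -7*m + q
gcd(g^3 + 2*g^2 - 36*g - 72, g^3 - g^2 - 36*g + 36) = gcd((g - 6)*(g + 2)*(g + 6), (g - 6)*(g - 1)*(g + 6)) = g^2 - 36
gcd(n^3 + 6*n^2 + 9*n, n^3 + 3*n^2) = n^2 + 3*n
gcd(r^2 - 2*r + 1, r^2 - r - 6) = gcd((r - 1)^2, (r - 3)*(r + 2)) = 1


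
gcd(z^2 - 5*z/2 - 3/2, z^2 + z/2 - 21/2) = z - 3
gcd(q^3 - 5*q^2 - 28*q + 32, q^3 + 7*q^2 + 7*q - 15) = q - 1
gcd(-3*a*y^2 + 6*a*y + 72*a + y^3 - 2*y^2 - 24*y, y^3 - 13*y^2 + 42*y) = y - 6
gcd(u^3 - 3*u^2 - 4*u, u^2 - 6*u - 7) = u + 1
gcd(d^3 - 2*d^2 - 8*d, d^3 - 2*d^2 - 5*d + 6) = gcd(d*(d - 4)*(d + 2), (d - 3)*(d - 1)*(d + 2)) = d + 2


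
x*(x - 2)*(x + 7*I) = x^3 - 2*x^2 + 7*I*x^2 - 14*I*x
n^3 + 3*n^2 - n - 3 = (n - 1)*(n + 1)*(n + 3)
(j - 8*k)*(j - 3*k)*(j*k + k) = j^3*k - 11*j^2*k^2 + j^2*k + 24*j*k^3 - 11*j*k^2 + 24*k^3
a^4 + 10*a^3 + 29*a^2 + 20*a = a*(a + 1)*(a + 4)*(a + 5)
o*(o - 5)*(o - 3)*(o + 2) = o^4 - 6*o^3 - o^2 + 30*o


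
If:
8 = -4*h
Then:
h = -2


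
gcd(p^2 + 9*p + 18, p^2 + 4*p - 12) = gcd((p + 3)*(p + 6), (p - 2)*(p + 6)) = p + 6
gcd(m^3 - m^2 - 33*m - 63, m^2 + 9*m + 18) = m + 3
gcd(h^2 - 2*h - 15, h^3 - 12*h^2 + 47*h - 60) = h - 5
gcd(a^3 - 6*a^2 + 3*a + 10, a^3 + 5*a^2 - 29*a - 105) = a - 5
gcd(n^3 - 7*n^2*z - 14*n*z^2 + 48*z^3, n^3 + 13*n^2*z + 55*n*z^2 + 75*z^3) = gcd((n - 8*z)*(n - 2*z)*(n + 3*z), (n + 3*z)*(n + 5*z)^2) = n + 3*z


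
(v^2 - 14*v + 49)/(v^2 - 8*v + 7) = (v - 7)/(v - 1)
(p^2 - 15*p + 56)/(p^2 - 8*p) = (p - 7)/p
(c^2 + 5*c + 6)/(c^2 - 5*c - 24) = (c + 2)/(c - 8)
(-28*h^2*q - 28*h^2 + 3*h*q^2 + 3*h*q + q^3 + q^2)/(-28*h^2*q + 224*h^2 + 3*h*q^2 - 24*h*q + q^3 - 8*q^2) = (q + 1)/(q - 8)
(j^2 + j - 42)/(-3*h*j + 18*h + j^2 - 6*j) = (-j - 7)/(3*h - j)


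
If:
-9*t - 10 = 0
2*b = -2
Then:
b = -1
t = -10/9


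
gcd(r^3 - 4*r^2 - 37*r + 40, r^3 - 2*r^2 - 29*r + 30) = r^2 + 4*r - 5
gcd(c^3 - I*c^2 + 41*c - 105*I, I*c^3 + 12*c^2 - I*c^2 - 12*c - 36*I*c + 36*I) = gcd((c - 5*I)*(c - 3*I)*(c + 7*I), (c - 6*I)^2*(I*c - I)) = 1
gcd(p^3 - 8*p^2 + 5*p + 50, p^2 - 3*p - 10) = p^2 - 3*p - 10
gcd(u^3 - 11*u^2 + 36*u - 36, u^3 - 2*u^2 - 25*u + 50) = u - 2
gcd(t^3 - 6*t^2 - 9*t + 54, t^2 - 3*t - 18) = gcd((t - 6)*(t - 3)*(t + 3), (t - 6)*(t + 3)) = t^2 - 3*t - 18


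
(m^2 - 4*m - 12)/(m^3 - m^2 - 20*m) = (-m^2 + 4*m + 12)/(m*(-m^2 + m + 20))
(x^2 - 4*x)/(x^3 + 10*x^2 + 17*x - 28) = x*(x - 4)/(x^3 + 10*x^2 + 17*x - 28)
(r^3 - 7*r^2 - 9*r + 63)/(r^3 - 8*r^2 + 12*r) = (r^3 - 7*r^2 - 9*r + 63)/(r*(r^2 - 8*r + 12))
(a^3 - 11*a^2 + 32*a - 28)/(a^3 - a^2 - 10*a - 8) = (-a^3 + 11*a^2 - 32*a + 28)/(-a^3 + a^2 + 10*a + 8)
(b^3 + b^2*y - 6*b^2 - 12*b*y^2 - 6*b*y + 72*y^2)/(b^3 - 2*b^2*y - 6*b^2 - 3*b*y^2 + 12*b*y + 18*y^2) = (b + 4*y)/(b + y)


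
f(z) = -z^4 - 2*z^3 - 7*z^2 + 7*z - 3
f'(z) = -4*z^3 - 6*z^2 - 14*z + 7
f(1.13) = -8.54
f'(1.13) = -22.25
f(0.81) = -3.42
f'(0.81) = -10.40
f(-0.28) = -5.47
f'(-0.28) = 10.54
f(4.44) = -673.60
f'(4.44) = -523.56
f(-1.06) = -17.17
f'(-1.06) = 19.86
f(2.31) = -77.31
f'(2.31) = -106.66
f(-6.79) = -1872.75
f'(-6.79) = 1077.62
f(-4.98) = -579.51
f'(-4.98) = 421.94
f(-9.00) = -5736.00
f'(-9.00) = 2563.00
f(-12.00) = -18375.00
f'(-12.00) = 6223.00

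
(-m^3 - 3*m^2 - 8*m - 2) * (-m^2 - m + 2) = m^5 + 4*m^4 + 9*m^3 + 4*m^2 - 14*m - 4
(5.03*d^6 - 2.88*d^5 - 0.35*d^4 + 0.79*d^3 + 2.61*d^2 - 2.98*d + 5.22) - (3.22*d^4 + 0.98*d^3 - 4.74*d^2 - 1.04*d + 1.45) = 5.03*d^6 - 2.88*d^5 - 3.57*d^4 - 0.19*d^3 + 7.35*d^2 - 1.94*d + 3.77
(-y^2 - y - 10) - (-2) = -y^2 - y - 8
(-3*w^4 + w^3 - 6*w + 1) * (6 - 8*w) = 24*w^5 - 26*w^4 + 6*w^3 + 48*w^2 - 44*w + 6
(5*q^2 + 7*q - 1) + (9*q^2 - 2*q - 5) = 14*q^2 + 5*q - 6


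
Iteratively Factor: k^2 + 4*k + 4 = (k + 2)*(k + 2)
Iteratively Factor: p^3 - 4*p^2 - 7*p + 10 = (p - 5)*(p^2 + p - 2) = (p - 5)*(p - 1)*(p + 2)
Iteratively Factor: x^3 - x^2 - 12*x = (x - 4)*(x^2 + 3*x) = (x - 4)*(x + 3)*(x)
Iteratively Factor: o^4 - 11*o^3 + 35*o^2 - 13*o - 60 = (o - 5)*(o^3 - 6*o^2 + 5*o + 12) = (o - 5)*(o + 1)*(o^2 - 7*o + 12) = (o - 5)*(o - 3)*(o + 1)*(o - 4)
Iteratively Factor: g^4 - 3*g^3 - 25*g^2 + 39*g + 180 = (g - 5)*(g^3 + 2*g^2 - 15*g - 36) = (g - 5)*(g + 3)*(g^2 - g - 12) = (g - 5)*(g + 3)^2*(g - 4)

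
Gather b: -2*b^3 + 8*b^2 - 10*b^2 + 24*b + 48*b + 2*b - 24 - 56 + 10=-2*b^3 - 2*b^2 + 74*b - 70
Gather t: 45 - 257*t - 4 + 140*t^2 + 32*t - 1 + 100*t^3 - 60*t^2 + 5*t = 100*t^3 + 80*t^2 - 220*t + 40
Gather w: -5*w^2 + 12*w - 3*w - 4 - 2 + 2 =-5*w^2 + 9*w - 4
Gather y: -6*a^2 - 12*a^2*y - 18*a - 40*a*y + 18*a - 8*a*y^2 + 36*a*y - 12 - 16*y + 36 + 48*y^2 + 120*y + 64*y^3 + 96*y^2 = -6*a^2 + 64*y^3 + y^2*(144 - 8*a) + y*(-12*a^2 - 4*a + 104) + 24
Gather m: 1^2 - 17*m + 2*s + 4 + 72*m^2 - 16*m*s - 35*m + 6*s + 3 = 72*m^2 + m*(-16*s - 52) + 8*s + 8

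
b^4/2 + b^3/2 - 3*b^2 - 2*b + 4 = (b/2 + 1)*(b - 2)*(b - 1)*(b + 2)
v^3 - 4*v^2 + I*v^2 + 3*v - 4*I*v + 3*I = (v - 3)*(v - 1)*(v + I)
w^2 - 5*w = w*(w - 5)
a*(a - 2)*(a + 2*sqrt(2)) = a^3 - 2*a^2 + 2*sqrt(2)*a^2 - 4*sqrt(2)*a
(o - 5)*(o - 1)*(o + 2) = o^3 - 4*o^2 - 7*o + 10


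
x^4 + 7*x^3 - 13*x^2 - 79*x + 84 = (x - 3)*(x - 1)*(x + 4)*(x + 7)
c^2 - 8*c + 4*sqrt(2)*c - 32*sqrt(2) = (c - 8)*(c + 4*sqrt(2))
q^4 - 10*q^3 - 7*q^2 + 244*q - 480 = (q - 8)*(q - 4)*(q - 3)*(q + 5)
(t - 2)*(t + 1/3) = t^2 - 5*t/3 - 2/3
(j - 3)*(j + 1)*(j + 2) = j^3 - 7*j - 6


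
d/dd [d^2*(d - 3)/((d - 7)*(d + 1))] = d*(d^3 - 12*d^2 - 3*d + 42)/(d^4 - 12*d^3 + 22*d^2 + 84*d + 49)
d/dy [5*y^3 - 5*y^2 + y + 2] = 15*y^2 - 10*y + 1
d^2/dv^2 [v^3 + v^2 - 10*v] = 6*v + 2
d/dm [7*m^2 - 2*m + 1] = 14*m - 2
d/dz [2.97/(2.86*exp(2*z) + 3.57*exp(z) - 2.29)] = (-16.9884*exp(z) - 10.6029)*exp(z)/(2.86*exp(2*z) + 3.57*exp(z) - 2.29)^2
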